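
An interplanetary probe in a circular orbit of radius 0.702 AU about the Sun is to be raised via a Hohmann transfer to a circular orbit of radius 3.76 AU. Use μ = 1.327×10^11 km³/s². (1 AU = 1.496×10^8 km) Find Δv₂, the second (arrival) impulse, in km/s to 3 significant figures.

In km: r₁ = 0.702 × 1.496×10^8 = 1.050192×10^8 km; r₂ = 3.76 × 1.496×10^8 = 5.62496×10^8 km.
Transfer-ellipse semi-major axis a_t = (r₁ + r₂)/2 = (1.050192×10^8 + 5.62496×10^8)/2 = 3.337576×10^8 km.
Circular speed at r = 5.62496×10^8 km: v_c = √(μ/r) = 15.36 km/s.
Transfer-orbit speed at the same r (vis-viva, a = a_t): v_t = √[μ(2/r − 1/a_t)] = 8.616 km/s.
Δv₂ = |v_t − v_c| = |8.616 − 15.36| = 6.744 km/s.

Δv₂ = 6.74 km/s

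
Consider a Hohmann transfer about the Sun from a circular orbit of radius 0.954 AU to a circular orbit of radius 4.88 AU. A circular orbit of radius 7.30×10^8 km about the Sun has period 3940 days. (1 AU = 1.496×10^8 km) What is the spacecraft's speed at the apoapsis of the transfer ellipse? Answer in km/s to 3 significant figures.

v = 7.71 km/s

From Kepler's third law T² = 4π²r³/μ at r = 7.30×10^8 km, T = 3940 days = 3940 × 86400 s = 3.40416×10^8 s: μ = 4π²r³/T² = 1.32528×10^11 km³/s².
In km: r₁ = 0.954 × 1.496×10^8 = 1.427184×10^8 km; r₂ = 4.88 × 1.496×10^8 = 7.30048×10^8 km.
The Hohmann ellipse has a_t = (r₁ + r₂)/2 = 4.363832×10^8 km.
At apoapsis, r = 7.30048×10^8 km.
Vis-viva: v = √[μ(2/r − 1/a_t)] = √[1.32528×10^11 × (2/7.30048×10^8 − 1/4.363832×10^8)] = 7.705 km/s.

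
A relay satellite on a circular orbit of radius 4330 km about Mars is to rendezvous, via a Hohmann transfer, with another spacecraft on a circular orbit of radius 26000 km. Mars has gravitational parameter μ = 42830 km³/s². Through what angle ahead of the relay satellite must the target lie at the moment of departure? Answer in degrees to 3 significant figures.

φ = 99.8°

The Hohmann ellipse has a_t = (r₁ + r₂)/2 = 15165 km.
The half-period of the transfer ellipse is t = π√(a_t³/μ) = 28350 s.
The target's mean motion on its circular orbit is ω₂ = √(μ/r₂³) = 4.936×10^-5 rad/s.
Angle swept by the target during transfer: ω₂·t = 1.3994 rad = 80.18°.
Arrival is 180° from departure on the ellipse, so φ = 180° − 80.18° = 99.8°.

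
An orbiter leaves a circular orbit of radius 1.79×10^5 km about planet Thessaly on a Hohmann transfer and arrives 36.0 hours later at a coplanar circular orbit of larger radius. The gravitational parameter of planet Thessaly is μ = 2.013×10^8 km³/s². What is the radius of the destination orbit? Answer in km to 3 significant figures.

r₂ = 1.22×10^6 km

Transfer time t = 36.0 hours = 1.296×10^5 s, and t = π√(a_t³/μ).
So a_t = (μ t²/π²)^(1/3) = (2.013×10^8 × (1.296×10^5)² / π²)^(1/3) = 6.9971×10^5 km.
Since a_t = (r₁ + r₂)/2, r₂ = 2a_t − r₁ = 2×6.9971×10^5 − 1.790×10^5 = 1.22042×10^6 km.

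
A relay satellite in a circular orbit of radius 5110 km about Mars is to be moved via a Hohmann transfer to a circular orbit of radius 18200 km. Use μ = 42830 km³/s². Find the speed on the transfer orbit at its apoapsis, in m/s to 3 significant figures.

The Hohmann ellipse has a_t = (r₁ + r₂)/2 = 11655 km.
At apoapsis, r = 18200 km.
Applying v² = μ(2/r − 1/a_t): v = 1.016 km/s.

v = 1020 m/s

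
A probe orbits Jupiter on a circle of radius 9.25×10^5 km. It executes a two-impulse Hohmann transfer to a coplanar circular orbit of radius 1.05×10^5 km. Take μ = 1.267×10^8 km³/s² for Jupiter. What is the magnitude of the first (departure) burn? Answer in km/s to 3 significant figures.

The Hohmann ellipse has a_t = (r₁ + r₂)/2 = 5.150×10^5 km.
On the circular orbit at r = 9.250×10^5 km, v_c = √(μ/r) = 11.704 km/s.
Transfer-orbit speed at the same r (vis-viva, a = a_t): v_t = √[μ(2/r − 1/a_t)] = 5.2846 km/s.
Δv₁ = |v_t − v_c| = |5.2846 − 11.704| = 6.419 km/s.

Δv₁ = 6.42 km/s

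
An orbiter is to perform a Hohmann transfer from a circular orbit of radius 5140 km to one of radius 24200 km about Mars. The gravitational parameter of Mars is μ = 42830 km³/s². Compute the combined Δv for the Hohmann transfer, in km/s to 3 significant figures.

Δv = 1.36 km/s

Semi-major axis of the transfer orbit: a_t = (5140 + 24200)/2 = 14670 km.
At r₁ the circular-orbit speed is v₁ = √(μ/r₁) = 2.8866 km/s.
On the transfer ellipse at r₁, v² = μ(2/r − 1/a) gives v_p = √[μ(2/r₁ − 1/a_t)] = 3.7075 km/s.
First burn Δv₁ = |v_p − v₁| = 0.8209 km/s.
Circular speed at r₂: v₂ = √(μ/r₂) = 1.3304 km/s.
Transfer-orbit speed at r₂: v_a = √[μ(2/r₂ − 1/a_t)] = 0.78747 km/s.
Second burn Δv₂ = |v₂ − v_a| = 0.5429 km/s.
Total Δv = Δv₁ + Δv₂ = 1.364 km/s.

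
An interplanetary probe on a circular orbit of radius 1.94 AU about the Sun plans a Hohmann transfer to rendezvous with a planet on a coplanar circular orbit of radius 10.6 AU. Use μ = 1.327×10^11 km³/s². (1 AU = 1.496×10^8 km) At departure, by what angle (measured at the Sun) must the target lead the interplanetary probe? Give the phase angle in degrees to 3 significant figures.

φ = 98.1°

In km: r₁ = 1.94 × 1.496×10^8 = 2.90224×10^8 km; r₂ = 10.6 × 1.496×10^8 = 1.58576×10^9 km.
The Hohmann ellipse has a_t = (r₁ + r₂)/2 = 9.37992×10^8 km.
Transfer time t = π√(a_t³/μ) = 2.4775×10^8 s.
The target's mean motion on its circular orbit is ω₂ = √(μ/r₂³) = 5.7687×10^-9 rad/s.
Angle swept by the target during transfer: ω₂·t = 1.4292 rad = 81.89°.
The interplanetary probe traverses 180° on the transfer ellipse, so the target must lead by 180° − 81.89° = 98.1°.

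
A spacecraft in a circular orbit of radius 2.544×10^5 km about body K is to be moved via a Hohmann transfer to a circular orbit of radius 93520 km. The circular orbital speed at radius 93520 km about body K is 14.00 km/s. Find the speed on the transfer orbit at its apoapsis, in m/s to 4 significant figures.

v = 6224 m/s

From the circular-orbit relation v² = μ/r at r = 93520 km: μ = v²r = (14.00)² × 93520 = 1.83299×10^7 km³/s².
The Hohmann ellipse has a_t = (r₁ + r₂)/2 = 1.7396×10^5 km.
At apoapsis, r = 2.544×10^5 km.
Vis-viva: v = √[μ(2/r − 1/a_t)] = √[1.83299×10^7 × (2/2.544×10^5 − 1/1.7396×10^5)] = 6.224 km/s.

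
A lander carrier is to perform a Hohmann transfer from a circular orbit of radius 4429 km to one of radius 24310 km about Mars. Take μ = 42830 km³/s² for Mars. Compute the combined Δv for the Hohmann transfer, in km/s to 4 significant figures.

Δv = 1.525 km/s

Transfer-ellipse semi-major axis a_t = (r₁ + r₂)/2 = (4429 + 24310)/2 = 14369.5 km.
At r₁ the circular-orbit speed is v₁ = √(μ/r₁) = 3.110 km/s.
Transfer-orbit speed at r₁ (vis-viva equation): v_p = √[μ(2/r₁ − 1/a_t)] = 4.045 km/s.
First burn Δv₁ = |v_p − v₁| = 0.9350 km/s.
At r₂, v₂ = √(μ/r₂) = 1.3273 km/s.
Transfer-orbit speed at r₂: v_a = √[μ(2/r₂ − 1/a_t)] = 0.73691 km/s.
Second burn Δv₂ = |v₂ − v_a| = 0.5904 km/s.
Total Δv = Δv₁ + Δv₂ = 1.525 km/s.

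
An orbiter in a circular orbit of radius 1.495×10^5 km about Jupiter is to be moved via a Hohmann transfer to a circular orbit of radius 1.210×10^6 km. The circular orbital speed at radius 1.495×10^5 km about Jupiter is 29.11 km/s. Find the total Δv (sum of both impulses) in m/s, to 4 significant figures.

Δv = 15160 m/s

From the circular-orbit relation v² = μ/r at r = 1.495×10^5 km: μ = v²r = (29.11)² × 1.495×10^5 = 1.26685×10^8 km³/s².
Transfer-ellipse semi-major axis a_t = (r₁ + r₂)/2 = (1.495×10^5 + 1.210×10^6)/2 = 6.7975×10^5 km.
Circular speed at r₁: v₁ = √(μ/r₁) = √(1.26685×10^8/1.495×10^5) = 29.110 km/s.
Transfer-orbit speed at r₁ (vis-viva): v_p = √[μ(2/r₁ − 1/a_t)] = 38.838 km/s.
First burn Δv₁ = |v_p − v₁| = 9.728 km/s.
Circular speed at r₂: v₂ = √(μ/r₂) = 10.2322 km/s.
Transfer-orbit speed at r₂: v_a = √[μ(2/r₂ − 1/a_t)] = 4.79862 km/s.
Second burn Δv₂ = |v₂ − v_a| = 5.434 km/s.
Δv = Δv₁ + Δv₂ = 9.728 + 5.434 = 15.16 km/s.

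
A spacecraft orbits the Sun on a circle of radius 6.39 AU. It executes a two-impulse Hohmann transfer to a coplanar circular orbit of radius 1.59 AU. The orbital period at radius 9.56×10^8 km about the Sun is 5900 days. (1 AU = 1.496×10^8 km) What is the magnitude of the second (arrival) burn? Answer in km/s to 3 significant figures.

From Kepler's third law T² = 4π²r³/μ at r = 9.56×10^8 km, T = 5900 days = 5900 × 86400 s = 5.0976×10^8 s: μ = 4π²r³/T² = 1.32740×10^11 km³/s².
In km: r₁ = 6.39 × 1.496×10^8 = 9.55944×10^8 km; r₂ = 1.59 × 1.496×10^8 = 2.37864×10^8 km.
Transfer-ellipse semi-major axis a_t = (r₁ + r₂)/2 = (9.55944×10^8 + 2.37864×10^8)/2 = 5.96904×10^8 km.
On the circular orbit at r = 2.37864×10^8 km, v_c = √(μ/r) = 23.623 km/s.
Transfer-orbit speed at the same r (vis-viva, a = a_t): v_t = √[μ(2/r − 1/a_t)] = 29.895 km/s.
Δv₂ = |v_t − v_c| = |29.895 − 23.623| = 6.272 km/s.

Δv₂ = 6.27 km/s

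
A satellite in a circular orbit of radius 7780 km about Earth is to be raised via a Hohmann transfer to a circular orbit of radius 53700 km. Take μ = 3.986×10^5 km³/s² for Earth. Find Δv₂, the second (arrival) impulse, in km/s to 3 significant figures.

Δv₂ = 1.35 km/s

Transfer-ellipse semi-major axis a_t = (r₁ + r₂)/2 = (7780 + 53700)/2 = 30740 km.
On the circular orbit at r = 53700 km, v_c = √(μ/r) = 2.7245 km/s.
Vis-viva on the transfer ellipse at r = 53700 km gives v_t = √[μ(2/r − 1/a_t)] = 1.3706 km/s.
Δv₂ = |v_t − v_c| = |1.3706 − 2.7245| = 1.354 km/s.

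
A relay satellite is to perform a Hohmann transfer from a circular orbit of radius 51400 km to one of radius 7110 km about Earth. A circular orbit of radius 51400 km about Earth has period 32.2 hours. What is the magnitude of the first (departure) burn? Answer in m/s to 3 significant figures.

Δv₁ = 1410 m/s

From Kepler's third law T² = 4π²r³/μ at r = 51400 km, T = 32.2 hours = 32.2 × 3600 s = 1.1592×10^5 s: μ = 4π²r³/T² = 3.98963×10^5 km³/s².
Transfer-ellipse semi-major axis a_t = (r₁ + r₂)/2 = (51400 + 7110)/2 = 29255 km.
On the circular orbit at r = 51400 km, v_c = √(μ/r) = 2.786 km/s.
Vis-viva on the transfer ellipse at r = 51400 km gives v_t = √[μ(2/r − 1/a_t)] = 1.373 km/s.
Δv₁ = |v_t − v_c| = |1.373 − 2.786| = 1.413 km/s.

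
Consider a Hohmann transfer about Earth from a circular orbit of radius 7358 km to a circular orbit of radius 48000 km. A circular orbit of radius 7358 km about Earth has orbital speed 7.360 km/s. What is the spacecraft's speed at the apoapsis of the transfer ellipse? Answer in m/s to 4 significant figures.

v = 1486 m/s

From the circular-orbit relation v² = μ/r at r = 7358 km: μ = v²r = (7.360)² × 7358 = 3.98580×10^5 km³/s².
The Hohmann ellipse has a_t = (r₁ + r₂)/2 = 27679 km.
At apoapsis, r = 48000 km.
Applying v² = μ(2/r − 1/a_t): v = 1.486 km/s.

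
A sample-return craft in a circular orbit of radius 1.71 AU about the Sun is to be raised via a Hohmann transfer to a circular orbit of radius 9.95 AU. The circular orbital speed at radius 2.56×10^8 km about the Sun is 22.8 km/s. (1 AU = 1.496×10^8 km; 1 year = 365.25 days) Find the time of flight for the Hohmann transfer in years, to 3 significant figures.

From the circular-orbit relation v² = μ/r at r = 2.56×10^8 km: μ = v²r = (22.8)² × 2.56×10^8 = 1.33079×10^11 km³/s².
In km: r₁ = 1.71 × 1.496×10^8 = 2.55816×10^8 km; r₂ = 9.95 × 1.496×10^8 = 1.48852×10^9 km.
Semi-major axis of the transfer orbit: a_t = (2.55816×10^8 + 1.48852×10^9)/2 = 8.72168×10^8 km.
Half the transfer-orbit period gives t = π√(a_t³/μ) = 2.218×10^8 s.
Converting: 2.218×10^8 s ÷ 3.15576×10^7 s/year (365.25 × 86400) = 7.03 years.

t = 7.03 years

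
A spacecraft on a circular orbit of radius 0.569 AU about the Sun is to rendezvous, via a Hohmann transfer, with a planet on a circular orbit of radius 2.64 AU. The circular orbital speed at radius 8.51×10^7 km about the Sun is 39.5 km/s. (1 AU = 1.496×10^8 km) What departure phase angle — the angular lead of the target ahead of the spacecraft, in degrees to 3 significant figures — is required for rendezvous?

From the circular-orbit relation v² = μ/r at r = 8.51×10^7 km: μ = v²r = (39.5)² × 8.51×10^7 = 1.32777×10^11 km³/s².
In km: r₁ = 0.569 × 1.496×10^8 = 8.51224×10^7 km; r₂ = 2.64 × 1.496×10^8 = 3.94944×10^8 km.
Semi-major axis of the transfer orbit: a_t = (8.51224×10^7 + 3.94944×10^8)/2 = 2.400332×10^8 km.
The half-period of the transfer ellipse is t = π√(a_t³/μ) = 3.206232×10^7 s.
The target's mean motion on its circular orbit is ω₂ = √(μ/r₂³) = 4.642571×10^-8 rad/s.
Angle swept by the target during transfer: ω₂·t = 1.48852 rad = 85.29°.
Arrival is 180° from departure on the ellipse, so φ = 180° − 85.29° = 94.7°.

φ = 94.7°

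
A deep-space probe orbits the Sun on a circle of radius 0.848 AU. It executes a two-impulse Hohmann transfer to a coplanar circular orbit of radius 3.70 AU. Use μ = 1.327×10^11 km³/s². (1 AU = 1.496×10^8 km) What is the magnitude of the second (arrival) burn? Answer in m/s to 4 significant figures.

In km: r₁ = 0.848 × 1.496×10^8 = 1.268608×10^8 km; r₂ = 3.70 × 1.496×10^8 = 5.5352×10^8 km.
Transfer-ellipse semi-major axis a_t = (r₁ + r₂)/2 = (1.268608×10^8 + 5.5352×10^8)/2 = 3.401904×10^8 km.
Circular speed at r = 5.5352×10^8 km: v_c = √(μ/r) = 15.483 km/s.
Transfer-orbit speed at the same r (vis-viva, a = a_t): v_t = √[μ(2/r − 1/a_t)] = 9.4552 km/s.
Δv₂ = |v_t − v_c| = |9.4552 − 15.483| = 6.028 km/s.

Δv₂ = 6028 m/s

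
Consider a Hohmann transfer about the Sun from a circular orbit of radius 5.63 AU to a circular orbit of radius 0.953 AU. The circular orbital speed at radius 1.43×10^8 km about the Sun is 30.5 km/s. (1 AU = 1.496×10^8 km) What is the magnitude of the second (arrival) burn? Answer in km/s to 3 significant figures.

From the circular-orbit relation v² = μ/r at r = 1.43×10^8 km: μ = v²r = (30.5)² × 1.43×10^8 = 1.33026×10^11 km³/s².
In km: r₁ = 5.63 × 1.496×10^8 = 8.42248×10^8 km; r₂ = 0.953 × 1.496×10^8 = 1.425688×10^8 km.
Semi-major axis of the transfer orbit: a_t = (8.42248×10^8 + 1.425688×10^8)/2 = 4.924084×10^8 km.
Circular speed at r = 1.425688×10^8 km: v_c = √(μ/r) = 30.546 km/s.
Vis-viva on the transfer ellipse at r = 1.425688×10^8 km gives v_t = √[μ(2/r − 1/a_t)] = 39.950 km/s.
Δv₂ = |v_t − v_c| = |39.950 − 30.546| = 9.404 km/s.

Δv₂ = 9.40 km/s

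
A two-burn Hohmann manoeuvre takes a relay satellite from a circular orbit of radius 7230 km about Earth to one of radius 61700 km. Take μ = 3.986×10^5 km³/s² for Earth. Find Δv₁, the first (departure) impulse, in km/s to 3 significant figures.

Δv₁ = 2.51 km/s

Semi-major axis of the transfer orbit: a_t = (7230 + 61700)/2 = 34465 km.
Circular speed at r = 7230 km: v_c = √(μ/r) = 7.425 km/s.
Vis-viva on the transfer ellipse at r = 7230 km gives v_t = √[μ(2/r − 1/a_t)] = 9.935 km/s.
Δv₁ = |v_t − v_c| = |9.935 − 7.425| = 2.510 km/s.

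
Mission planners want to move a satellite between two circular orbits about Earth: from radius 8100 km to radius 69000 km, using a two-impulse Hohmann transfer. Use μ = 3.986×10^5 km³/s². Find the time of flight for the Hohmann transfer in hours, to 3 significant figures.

t = 10.5 hours

Transfer-ellipse semi-major axis a_t = (r₁ + r₂)/2 = (8100 + 69000)/2 = 38550 km.
By Kepler's third law the transfer-orbit period is T = 2π√(a_t³/μ), so t = T/2 = 37660 s.
Converting: 37660 s ÷ 3600 s/hour = 10.5 hours.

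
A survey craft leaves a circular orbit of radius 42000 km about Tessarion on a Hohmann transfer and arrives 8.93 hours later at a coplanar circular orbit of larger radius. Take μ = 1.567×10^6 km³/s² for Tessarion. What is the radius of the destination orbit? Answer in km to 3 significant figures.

r₂ = 67500 km

Transfer time t = 8.93 hours = 32148 s, and t = π√(a_t³/μ).
So a_t = (μ t²/π²)^(1/3) = (1.567×10^6 × (32148)² / π²)^(1/3) = 54747 km.
Since a_t = (r₁ + r₂)/2, r₂ = 2a_t − r₁ = 2×54747 − 42000 = 67494 km.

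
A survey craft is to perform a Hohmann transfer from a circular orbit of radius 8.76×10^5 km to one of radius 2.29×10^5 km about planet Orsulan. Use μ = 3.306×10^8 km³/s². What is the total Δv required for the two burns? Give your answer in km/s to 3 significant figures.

Δv = 16.8 km/s

The Hohmann ellipse has a_t = (r₁ + r₂)/2 = 5.525×10^5 km.
Circular speed at r₁: v₁ = √(μ/r₁) = √(3.306×10^8/8.760×10^5) = 19.43 km/s.
Transfer-orbit speed at r₁ (vis-viva): v_a = √[μ(2/r₁ − 1/a_t)] = 12.51 km/s.
First burn Δv₁ = |v_a − v₁| = 6.920 km/s.
At r₂, v₂ = √(μ/r₂) = 37.996 km/s.
Transfer-orbit speed at r₂: v_p = √[μ(2/r₂ − 1/a_t)] = 47.843 km/s.
Second burn Δv₂ = |v₂ − v_p| = 9.847 km/s.
Δv = Δv₁ + Δv₂ = 6.920 + 9.847 = 16.77 km/s.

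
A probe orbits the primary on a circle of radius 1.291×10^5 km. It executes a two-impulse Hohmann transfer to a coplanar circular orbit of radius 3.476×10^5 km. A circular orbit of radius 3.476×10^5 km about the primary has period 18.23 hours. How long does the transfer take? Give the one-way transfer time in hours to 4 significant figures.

t = 5.176 hours

From Kepler's third law T² = 4π²r³/μ at r = 3.476×10^5 km, T = 18.23 hours = 18.23 × 3600 s = 65628 s: μ = 4π²r³/T² = 3.84965×10^8 km³/s².
The Hohmann ellipse has a_t = (r₁ + r₂)/2 = 2.3835×10^5 km.
Half the transfer-orbit period gives t = π√(a_t³/μ) = 18632 s.
Converting: 18632 s ÷ 3600 s/hour = 5.176 hours.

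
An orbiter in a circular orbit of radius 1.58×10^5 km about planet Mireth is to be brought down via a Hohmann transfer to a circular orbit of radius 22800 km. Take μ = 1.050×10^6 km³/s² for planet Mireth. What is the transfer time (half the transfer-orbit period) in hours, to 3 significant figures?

t = 23.1 hours

The Hohmann ellipse has a_t = (r₁ + r₂)/2 = 90400 km.
Half the transfer-orbit period gives t = π√(a_t³/μ) = 83330 s.
Converting: 83330 s ÷ 3600 s/hour = 23.1 hours.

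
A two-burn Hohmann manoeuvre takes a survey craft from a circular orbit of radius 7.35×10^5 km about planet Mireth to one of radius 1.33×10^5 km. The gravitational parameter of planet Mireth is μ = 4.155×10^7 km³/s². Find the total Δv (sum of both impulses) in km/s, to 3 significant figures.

Transfer-ellipse semi-major axis a_t = (r₁ + r₂)/2 = (7.350×10^5 + 1.330×10^5)/2 = 4.340×10^5 km.
Circular speed at r₁: v₁ = √(μ/r₁) = √(4.155×10^7/7.350×10^5) = 7.51868 km/s.
On the transfer ellipse at r₁, vis-viva equation gives v_a = √[μ(2/r₁ − 1/a_t)] = 4.16220 km/s.
First burn Δv₁ = |v_a − v₁| = 3.356 km/s.
Circular speed at r₂: v₂ = √(μ/r₂) = 17.675 km/s.
Transfer-orbit speed at r₂: v_p = √[μ(2/r₂ − 1/a_t)] = 23.002 km/s.
Second burn Δv₂ = |v₂ − v_p| = 5.327 km/s.
Δv = Δv₁ + Δv₂ = 3.356 + 5.327 = 8.683 km/s.

Δv = 8.68 km/s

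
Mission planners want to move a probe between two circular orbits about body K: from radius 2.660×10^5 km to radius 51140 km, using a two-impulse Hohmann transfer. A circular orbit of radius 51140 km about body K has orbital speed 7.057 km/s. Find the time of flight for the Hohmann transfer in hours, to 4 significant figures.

t = 34.53 hours

From the circular-orbit relation v² = μ/r at r = 51140 km: μ = v²r = (7.057)² × 51140 = 2.54684×10^6 km³/s².
Transfer-ellipse semi-major axis a_t = (r₁ + r₂)/2 = (2.660×10^5 + 51140)/2 = 1.5857×10^5 km.
Half the transfer-orbit period gives t = π√(a_t³/μ) = 1.243×10^5 s.
Converting: 1.243×10^5 s ÷ 3600 s/hour = 34.53 hours.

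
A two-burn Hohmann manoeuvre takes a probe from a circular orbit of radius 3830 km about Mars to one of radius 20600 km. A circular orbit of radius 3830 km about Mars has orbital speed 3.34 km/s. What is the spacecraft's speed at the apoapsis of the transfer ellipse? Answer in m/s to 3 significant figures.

v = 806 m/s

From the circular-orbit relation v² = μ/r at r = 3830 km: μ = v²r = (3.34)² × 3830 = 42725.9 km³/s².
The Hohmann ellipse has a_t = (r₁ + r₂)/2 = 12215 km.
At apoapsis, r = 20600 km.
From the vis-viva equation, v = √[μ(2/r − 1/a_t)] = 0.8064 km/s.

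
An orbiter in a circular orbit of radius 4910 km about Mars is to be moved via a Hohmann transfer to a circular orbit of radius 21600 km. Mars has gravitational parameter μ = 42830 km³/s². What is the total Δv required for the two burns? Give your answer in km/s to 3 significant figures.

Δv = 1.37 km/s

The Hohmann ellipse has a_t = (r₁ + r₂)/2 = 13255 km.
At r₁ the circular-orbit speed is v₁ = √(μ/r₁) = 2.9535 km/s.
Transfer-orbit speed at r₁ (v² = μ(2/r − 1/a)): v_p = √[μ(2/r₁ − 1/a_t)] = 3.7703 km/s.
First burn Δv₁ = |v_p − v₁| = 0.8168 km/s.
At r₂, v₂ = √(μ/r₂) = 1.4081 km/s.
Transfer-orbit speed at r₂: v_a = √[μ(2/r₂ − 1/a_t)] = 0.85703 km/s.
Second burn Δv₂ = |v₂ − v_a| = 0.5511 km/s.
Δv = Δv₁ + Δv₂ = 0.8168 + 0.5511 = 1.368 km/s.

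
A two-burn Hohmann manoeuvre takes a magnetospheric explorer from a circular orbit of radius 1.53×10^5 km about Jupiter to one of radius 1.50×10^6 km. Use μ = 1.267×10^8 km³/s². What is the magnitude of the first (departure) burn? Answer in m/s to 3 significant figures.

Semi-major axis of the transfer orbit: a_t = (1.530×10^5 + 1.500×10^6)/2 = 8.265×10^5 km.
On the circular orbit at r = 1.530×10^5 km, v_c = √(μ/r) = 28.7768 km/s.
Vis-viva on the transfer ellipse at r = 1.530×10^5 km gives v_t = √[μ(2/r − 1/a_t)] = 38.7674 km/s.
Δv₁ = |v_t − v_c| = |38.7674 − 28.7768| = 9.991 km/s.

Δv₁ = 9990 m/s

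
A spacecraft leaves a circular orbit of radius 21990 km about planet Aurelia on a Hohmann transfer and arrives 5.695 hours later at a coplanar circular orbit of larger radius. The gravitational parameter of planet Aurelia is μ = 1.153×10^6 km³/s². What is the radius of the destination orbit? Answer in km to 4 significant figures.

Transfer time t = 5.695 hours = 20502 s, and t = π√(a_t³/μ).
So a_t = (μ t²/π²)^(1/3) = (1.153×10^6 × (20502)² / π²)^(1/3) = 36619 km.
Since a_t = (r₁ + r₂)/2, r₂ = 2a_t − r₁ = 2×36619 − 21990 = 51248 km.

r₂ = 51250 km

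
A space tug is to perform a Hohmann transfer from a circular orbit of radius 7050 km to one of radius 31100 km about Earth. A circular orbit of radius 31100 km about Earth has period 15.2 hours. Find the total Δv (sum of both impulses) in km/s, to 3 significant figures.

From Kepler's third law T² = 4π²r³/μ at r = 31100 km, T = 15.2 hours = 15.2 × 3600 s = 54720 s: μ = 4π²r³/T² = 3.96596×10^5 km³/s².
The Hohmann ellipse has a_t = (r₁ + r₂)/2 = 19075 km.
At r₁ the circular-orbit speed is v₁ = √(μ/r₁) = 7.500 km/s.
Transfer-orbit speed at r₁ (vis-viva): v_p = √[μ(2/r₁ − 1/a_t)] = 9.577 km/s.
First burn Δv₁ = |v_p − v₁| = 2.077 km/s.
At r₂, v₂ = √(μ/r₂) = 3.571 km/s.
Transfer-orbit speed at r₂: v_a = √[μ(2/r₂ − 1/a_t)] = 2.171 km/s.
Second burn Δv₂ = |v₂ − v_a| = 1.400 km/s.
Total Δv = Δv₁ + Δv₂ = 3.477 km/s.

Δv = 3.48 km/s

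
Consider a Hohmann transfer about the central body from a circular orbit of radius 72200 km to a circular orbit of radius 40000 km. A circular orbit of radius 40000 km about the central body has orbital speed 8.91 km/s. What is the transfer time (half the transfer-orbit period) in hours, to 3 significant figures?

t = 6.51 hours

From the circular-orbit relation v² = μ/r at r = 40000 km: μ = v²r = (8.91)² × 40000 = 3.17552×10^6 km³/s².
Semi-major axis of the transfer orbit: a_t = (72200 + 40000)/2 = 56100 km.
Transfer time t = π√(a_t³/μ) = π√((56100)³ / 3.17552×10^6) = 23430 s.
Converting: 23430 s ÷ 3600 s/hour = 6.51 hours.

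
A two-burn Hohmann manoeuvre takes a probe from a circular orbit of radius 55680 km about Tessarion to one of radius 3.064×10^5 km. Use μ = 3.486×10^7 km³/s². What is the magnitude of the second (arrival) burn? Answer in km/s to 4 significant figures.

Δv₂ = 4.751 km/s

The Hohmann ellipse has a_t = (r₁ + r₂)/2 = 1.8104×10^5 km.
Circular speed at r = 3.064×10^5 km: v_c = √(μ/r) = 10.666 km/s.
Transfer-orbit speed at the same r (vis-viva, a = a_t): v_t = √[μ(2/r − 1/a_t)] = 5.9154 km/s.
Δv₂ = |v_t − v_c| = |5.9154 − 10.666| = 4.751 km/s.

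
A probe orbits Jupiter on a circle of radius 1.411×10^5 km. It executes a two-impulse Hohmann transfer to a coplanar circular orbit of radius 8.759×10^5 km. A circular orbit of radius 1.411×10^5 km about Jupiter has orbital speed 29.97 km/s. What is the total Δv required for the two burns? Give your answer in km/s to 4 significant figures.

Δv = 15.06 km/s

From the circular-orbit relation v² = μ/r at r = 1.411×10^5 km: μ = v²r = (29.97)² × 1.411×10^5 = 1.26736×10^8 km³/s².
Semi-major axis of the transfer orbit: a_t = (1.411×10^5 + 8.759×10^5)/2 = 5.085×10^5 km.
Circular speed at r₁: v₁ = √(μ/r₁) = √(1.26736×10^8/1.411×10^5) = 29.970 km/s.
Transfer-orbit speed at r₁ (vis-viva): v_p = √[μ(2/r₁ − 1/a_t)] = 39.334 km/s.
First burn Δv₁ = |v_p − v₁| = 9.364 km/s.
At r₂, v₂ = √(μ/r₂) = 12.0288 km/s.
Transfer-orbit speed at r₂: v_a = √[μ(2/r₂ − 1/a_t)] = 6.33638 km/s.
Second burn Δv₂ = |v₂ − v_a| = 5.692 km/s.
Δv = Δv₁ + Δv₂ = 9.364 + 5.692 = 15.06 km/s.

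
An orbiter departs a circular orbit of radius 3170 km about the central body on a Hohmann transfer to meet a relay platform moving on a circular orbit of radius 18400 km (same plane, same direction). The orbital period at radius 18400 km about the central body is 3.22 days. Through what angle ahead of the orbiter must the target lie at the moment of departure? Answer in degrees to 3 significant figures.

From Kepler's third law T² = 4π²r³/μ at r = 18400 km, T = 3.22 days = 3.22 × 86400 s = 2.78208×10^5 s: μ = 4π²r³/T² = 3177.42 km³/s².
Transfer-ellipse semi-major axis a_t = (r₁ + r₂)/2 = (3170 + 18400)/2 = 10785 km.
Transfer time t = π√(a_t³/μ) = 62422.78 s.
Target angular speed ω₂ = √(μ/r₂³) = 2.258449×10^-5 rad/s.
Angle swept by the target during transfer: ω₂·t = 1.409787 rad = 80.77°.
Arrival is 180° from departure on the ellipse, so φ = 180° − 80.77° = 99.2°.

φ = 99.2°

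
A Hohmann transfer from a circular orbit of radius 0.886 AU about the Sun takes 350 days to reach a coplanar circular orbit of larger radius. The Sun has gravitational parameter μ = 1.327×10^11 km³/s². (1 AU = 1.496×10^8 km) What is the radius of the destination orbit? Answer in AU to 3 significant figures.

In km: r₁ = 0.886 × 1.496×10^8 = 1.325456×10^8 km.
Transfer time t = 350 days = 3.024×10^7 s, and t = π√(a_t³/μ).
So a_t = (μ t²/π²)^(1/3) = (1.327×10^11 × (3.024×10^7)² / π²)^(1/3) = 2.3080×10^8 km.
Since a_t = (r₁ + r₂)/2, r₂ = 2a_t − r₁ = 2×2.3080×10^8 − 1.325456×10^8 = 3.290544×10^8 km.
In AU: r₂ = 3.290544×10^8 / 1.496×10^8 = 2.20 AU.

r₂ = 2.20 AU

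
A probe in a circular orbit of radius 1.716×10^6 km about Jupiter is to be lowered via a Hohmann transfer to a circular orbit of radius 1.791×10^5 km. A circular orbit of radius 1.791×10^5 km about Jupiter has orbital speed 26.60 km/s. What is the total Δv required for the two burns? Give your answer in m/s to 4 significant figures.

Δv = 14050 m/s

From the circular-orbit relation v² = μ/r at r = 1.791×10^5 km: μ = v²r = (26.60)² × 1.791×10^5 = 1.26724×10^8 km³/s².
Semi-major axis of the transfer orbit: a_t = (1.716×10^6 + 1.791×10^5)/2 = 9.4755×10^5 km.
Circular speed at r₁: v₁ = √(μ/r₁) = √(1.26724×10^8/1.716×10^6) = 8.5935 km/s.
Transfer-orbit speed at r₁ (vis-viva): v_a = √[μ(2/r₁ − 1/a_t)] = 3.7361 km/s.
First burn Δv₁ = |v_a − v₁| = 4.857 km/s.
Circular speed at r₂: v₂ = √(μ/r₂) = 26.600 km/s.
Transfer-orbit speed at r₂: v_p = √[μ(2/r₂ − 1/a_t)] = 35.796 km/s.
Second burn Δv₂ = |v₂ − v_p| = 9.196 km/s.
Δv = Δv₁ + Δv₂ = 4.857 + 9.196 = 14.05 km/s.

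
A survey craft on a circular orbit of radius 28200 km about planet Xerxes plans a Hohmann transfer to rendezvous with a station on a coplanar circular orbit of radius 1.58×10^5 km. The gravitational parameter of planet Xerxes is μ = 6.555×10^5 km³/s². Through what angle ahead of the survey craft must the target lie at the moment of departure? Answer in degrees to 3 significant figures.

The Hohmann ellipse has a_t = (r₁ + r₂)/2 = 93100 km.
Transfer time t = π√(a_t³/μ) = 1.1023×10^5 s.
Target angular speed ω₂ = √(μ/r₂³) = 1.2891×10^-5 rad/s.
Angle swept by the target during transfer: ω₂·t = 1.421 rad = 81.42°.
The survey craft traverses 180° on the transfer ellipse, so the target must lead by 180° − 81.42° = 98.6°.

φ = 98.6°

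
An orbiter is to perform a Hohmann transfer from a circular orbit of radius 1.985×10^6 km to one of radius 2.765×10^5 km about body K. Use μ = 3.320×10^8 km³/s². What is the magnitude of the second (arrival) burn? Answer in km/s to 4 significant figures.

Δv₂ = 11.26 km/s

The Hohmann ellipse has a_t = (r₁ + r₂)/2 = 1.13075×10^6 km.
Circular speed at r = 2.765×10^5 km: v_c = √(μ/r) = 34.65 km/s.
Vis-viva on the transfer ellipse at r = 2.765×10^5 km gives v_t = √[μ(2/r − 1/a_t)] = 45.91 km/s.
Δv₂ = |v_t − v_c| = |45.91 − 34.65| = 11.26 km/s.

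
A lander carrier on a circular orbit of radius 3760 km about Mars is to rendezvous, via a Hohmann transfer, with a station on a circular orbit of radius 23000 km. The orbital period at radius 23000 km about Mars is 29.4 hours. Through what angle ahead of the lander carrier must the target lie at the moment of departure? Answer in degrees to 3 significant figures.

φ = 100°

From Kepler's third law T² = 4π²r³/μ at r = 23000 km, T = 29.4 hours = 29.4 × 3600 s = 1.0584×10^5 s: μ = 4π²r³/T² = 42878.9 km³/s².
Semi-major axis of the transfer orbit: a_t = (3760 + 23000)/2 = 13380 km.
The half-period of the transfer ellipse is t = π√(a_t³/μ) = 23480 s.
Target angular speed ω₂ = √(μ/r₂³) = 5.936×10^-5 rad/s.
Angle swept by the target during transfer: ω₂·t = 1.394 rad = 79.87°.
The lander carrier traverses 180° on the transfer ellipse, so the target must lead by 180° − 79.87° = 100°.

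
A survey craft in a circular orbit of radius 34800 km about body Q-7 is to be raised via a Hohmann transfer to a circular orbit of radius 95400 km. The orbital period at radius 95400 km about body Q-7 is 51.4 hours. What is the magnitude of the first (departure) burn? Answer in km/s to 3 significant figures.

From Kepler's third law T² = 4π²r³/μ at r = 95400 km, T = 51.4 hours = 51.4 × 3600 s = 1.8504×10^5 s: μ = 4π²r³/T² = 1.00109×10^6 km³/s².
Transfer-ellipse semi-major axis a_t = (r₁ + r₂)/2 = (34800 + 95400)/2 = 65100 km.
Circular speed at r = 34800 km: v_c = √(μ/r) = 5.3635 km/s.
Vis-viva on the transfer ellipse at r = 34800 km gives v_t = √[μ(2/r − 1/a_t)] = 6.4928 km/s.
Δv₁ = |v_t − v_c| = |6.4928 − 5.3635| = 1.129 km/s.

Δv₁ = 1.13 km/s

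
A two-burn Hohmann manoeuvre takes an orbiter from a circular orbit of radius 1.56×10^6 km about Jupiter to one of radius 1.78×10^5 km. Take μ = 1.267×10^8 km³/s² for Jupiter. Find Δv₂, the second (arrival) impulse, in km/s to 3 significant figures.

Δv₂ = 9.07 km/s

The Hohmann ellipse has a_t = (r₁ + r₂)/2 = 8.690×10^5 km.
On the circular orbit at r = 1.780×10^5 km, v_c = √(μ/r) = 26.6795 km/s.
Vis-viva on the transfer ellipse at r = 1.780×10^5 km gives v_t = √[μ(2/r − 1/a_t)] = 35.7463 km/s.
Δv₂ = |v_t − v_c| = |35.7463 − 26.6795| = 9.067 km/s.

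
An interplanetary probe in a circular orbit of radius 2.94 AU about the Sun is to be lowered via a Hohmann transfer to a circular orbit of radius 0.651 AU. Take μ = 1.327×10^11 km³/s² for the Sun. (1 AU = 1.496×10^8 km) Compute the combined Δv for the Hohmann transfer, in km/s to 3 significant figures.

Δv = 17.2 km/s

In km: r₁ = 2.94 × 1.496×10^8 = 4.39824×10^8 km; r₂ = 0.651 × 1.496×10^8 = 9.73896×10^7 km.
Semi-major axis of the transfer orbit: a_t = (4.39824×10^8 + 9.73896×10^7)/2 = 2.686068×10^8 km.
At r₁ the circular-orbit speed is v₁ = √(μ/r₁) = 17.370 km/s.
On the transfer ellipse at r₁, v² = μ(2/r − 1/a) gives v_a = √[μ(2/r₁ − 1/a_t)] = 10.459 km/s.
First burn Δv₁ = |v_a − v₁| = 6.911 km/s.
Circular speed at r₂: v₂ = √(μ/r₂) = 36.91 km/s.
Transfer-orbit speed at r₂: v_p = √[μ(2/r₂ − 1/a_t)] = 47.23 km/s.
Second burn Δv₂ = |v₂ − v_p| = 10.32 km/s.
Δv = Δv₁ + Δv₂ = 6.911 + 10.32 = 17.23 km/s.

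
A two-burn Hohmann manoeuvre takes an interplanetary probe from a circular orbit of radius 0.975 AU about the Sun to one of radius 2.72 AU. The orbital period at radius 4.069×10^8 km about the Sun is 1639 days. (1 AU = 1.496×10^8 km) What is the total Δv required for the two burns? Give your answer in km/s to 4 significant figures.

From Kepler's third law T² = 4π²r³/μ at r = 4.069×10^8 km, T = 1639 days = 1639 × 86400 s = 1.416096×10^8 s: μ = 4π²r³/T² = 1.32629×10^11 km³/s².
In km: r₁ = 0.975 × 1.496×10^8 = 1.4586×10^8 km; r₂ = 2.72 × 1.496×10^8 = 4.06912×10^8 km.
The Hohmann ellipse has a_t = (r₁ + r₂)/2 = 2.76386×10^8 km.
Circular speed at r₁: v₁ = √(μ/r₁) = √(1.32629×10^11/1.4586×10^8) = 30.154 km/s.
On the transfer ellipse at r₁, vis-viva equation gives v_p = √[μ(2/r₁ − 1/a_t)] = 36.588 km/s.
First burn Δv₁ = |v_p − v₁| = 6.434 km/s.
Circular speed at r₂: v₂ = √(μ/r₂) = 18.05379 km/s.
Transfer-orbit speed at r₂: v_a = √[μ(2/r₂ − 1/a_t)] = 13.11531 km/s.
Second burn Δv₂ = |v₂ − v_a| = 4.938 km/s.
Total Δv = Δv₁ + Δv₂ = 11.37 km/s.

Δv = 11.37 km/s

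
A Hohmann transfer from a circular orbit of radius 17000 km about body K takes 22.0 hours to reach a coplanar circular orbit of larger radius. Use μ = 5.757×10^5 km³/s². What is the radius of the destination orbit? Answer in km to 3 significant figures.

Transfer time t = 22.0 hours = 79200 s, and t = π√(a_t³/μ).
So a_t = (μ t²/π²)^(1/3) = (5.757×10^5 × (79200)² / π²)^(1/3) = 71524 km.
Since a_t = (r₁ + r₂)/2, r₂ = 2a_t − r₁ = 2×71524 − 17000 = 1.26048×10^5 km.

r₂ = 1.26×10^5 km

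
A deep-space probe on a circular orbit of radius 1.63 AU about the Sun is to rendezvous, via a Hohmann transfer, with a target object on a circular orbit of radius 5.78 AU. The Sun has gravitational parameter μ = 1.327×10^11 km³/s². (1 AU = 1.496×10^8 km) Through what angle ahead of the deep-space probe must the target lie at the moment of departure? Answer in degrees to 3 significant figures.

In km: r₁ = 1.63 × 1.496×10^8 = 2.43848×10^8 km; r₂ = 5.78 × 1.496×10^8 = 8.64688×10^8 km.
The Hohmann ellipse has a_t = (r₁ + r₂)/2 = 5.54268×10^8 km.
The half-period of the transfer ellipse is t = π√(a_t³/μ) = 1.12537×10^8 s.
Target angular speed ω₂ = √(μ/r₂³) = 1.43267×10^-8 rad/s.
Angle swept by the target during transfer: ω₂·t = 1.6123 rad = 92.38°.
The deep-space probe traverses 180° on the transfer ellipse, so the target must lead by 180° − 92.38° = 87.6°.

φ = 87.6°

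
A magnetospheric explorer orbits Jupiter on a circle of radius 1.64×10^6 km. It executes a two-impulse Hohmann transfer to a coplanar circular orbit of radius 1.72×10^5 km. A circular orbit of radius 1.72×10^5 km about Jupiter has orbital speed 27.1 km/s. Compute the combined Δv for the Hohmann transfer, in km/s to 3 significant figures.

Δv = 14.3 km/s

From the circular-orbit relation v² = μ/r at r = 1.72×10^5 km: μ = v²r = (27.1)² × 1.72×10^5 = 1.26319×10^8 km³/s².
Transfer-ellipse semi-major axis a_t = (r₁ + r₂)/2 = (1.640×10^6 + 1.720×10^5)/2 = 9.060×10^5 km.
At r₁ the circular-orbit speed is v₁ = √(μ/r₁) = 8.776 km/s.
Transfer-orbit speed at r₁ (vis-viva equation): v_a = √[μ(2/r₁ − 1/a_t)] = 3.824 km/s.
First burn Δv₁ = |v_a − v₁| = 4.952 km/s.
At r₂, v₂ = √(μ/r₂) = 27.100 km/s.
Transfer-orbit speed at r₂: v_p = √[μ(2/r₂ − 1/a_t)] = 36.461 km/s.
Second burn Δv₂ = |v₂ − v_p| = 9.361 km/s.
Δv = Δv₁ + Δv₂ = 4.952 + 9.361 = 14.31 km/s.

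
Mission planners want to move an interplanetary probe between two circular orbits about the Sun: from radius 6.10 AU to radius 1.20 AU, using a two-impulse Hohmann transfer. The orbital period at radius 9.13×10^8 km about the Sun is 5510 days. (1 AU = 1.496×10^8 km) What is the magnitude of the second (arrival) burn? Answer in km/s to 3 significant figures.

Δv₂ = 7.96 km/s

From Kepler's third law T² = 4π²r³/μ at r = 9.13×10^8 km, T = 5510 days = 5510 × 86400 s = 4.76064×10^8 s: μ = 4π²r³/T² = 1.32569×10^11 km³/s².
In km: r₁ = 6.10 × 1.496×10^8 = 9.1256×10^8 km; r₂ = 1.20 × 1.496×10^8 = 1.7952×10^8 km.
Semi-major axis of the transfer orbit: a_t = (9.1256×10^8 + 1.7952×10^8)/2 = 5.4604×10^8 km.
On the circular orbit at r = 1.7952×10^8 km, v_c = √(μ/r) = 27.1747 km/s.
Vis-viva on the transfer ellipse at r = 1.7952×10^8 km gives v_t = √[μ(2/r − 1/a_t)] = 35.1304 km/s.
Δv₂ = |v_t − v_c| = |35.1304 − 27.1747| = 7.956 km/s.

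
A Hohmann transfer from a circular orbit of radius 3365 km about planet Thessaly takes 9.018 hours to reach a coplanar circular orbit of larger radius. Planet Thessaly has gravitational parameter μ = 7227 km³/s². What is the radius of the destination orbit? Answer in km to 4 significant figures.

Transfer time t = 9.018 hours = 32464.8 s, and t = π√(a_t³/μ).
So a_t = (μ t²/π²)^(1/3) = (7227 × (32464.8)² / π²)^(1/3) = 9172.6 km.
Since a_t = (r₁ + r₂)/2, r₂ = 2a_t − r₁ = 2×9172.6 − 3365 = 14980.2 km.

r₂ = 14980 km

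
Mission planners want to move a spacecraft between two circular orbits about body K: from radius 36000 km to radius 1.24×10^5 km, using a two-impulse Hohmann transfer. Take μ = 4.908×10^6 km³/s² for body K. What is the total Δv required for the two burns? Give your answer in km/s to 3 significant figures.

Δv = 4.93 km/s

Transfer-ellipse semi-major axis a_t = (r₁ + r₂)/2 = (36000 + 1.240×10^5)/2 = 80000 km.
At r₁ the circular-orbit speed is v₁ = √(μ/r₁) = 11.676 km/s.
Transfer-orbit speed at r₁ (v² = μ(2/r − 1/a)): v_p = √[μ(2/r₁ − 1/a_t)] = 14.537 km/s.
First burn Δv₁ = |v_p − v₁| = 2.861 km/s.
Circular speed at r₂: v₂ = √(μ/r₂) = 6.291 km/s.
Transfer-orbit speed at r₂: v_a = √[μ(2/r₂ − 1/a_t)] = 4.220 km/s.
Second burn Δv₂ = |v₂ − v_a| = 2.071 km/s.
Total Δv = Δv₁ + Δv₂ = 4.932 km/s.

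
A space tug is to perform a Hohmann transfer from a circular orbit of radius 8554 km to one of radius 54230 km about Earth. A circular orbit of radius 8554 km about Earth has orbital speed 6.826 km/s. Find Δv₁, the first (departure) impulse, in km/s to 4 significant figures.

From the circular-orbit relation v² = μ/r at r = 8554 km: μ = v²r = (6.826)² × 8554 = 3.98567×10^5 km³/s².
Semi-major axis of the transfer orbit: a_t = (8554 + 54230)/2 = 31392 km.
On the circular orbit at r = 8554 km, v_c = √(μ/r) = 6.826 km/s.
Transfer-orbit speed at the same r (vis-viva, a = a_t): v_t = √[μ(2/r − 1/a_t)] = 8.972 km/s.
Δv₁ = |v_t − v_c| = |8.972 − 6.826| = 2.146 km/s.

Δv₁ = 2.146 km/s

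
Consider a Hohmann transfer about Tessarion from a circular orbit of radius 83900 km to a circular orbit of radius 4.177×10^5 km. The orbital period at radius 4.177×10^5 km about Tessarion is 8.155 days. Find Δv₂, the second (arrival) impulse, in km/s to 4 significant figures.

From Kepler's third law T² = 4π²r³/μ at r = 4.177×10^5 km, T = 8.155 days = 8.155 × 86400 s = 7.04592×10^5 s: μ = 4π²r³/T² = 5.79532×10^6 km³/s².
Semi-major axis of the transfer orbit: a_t = (83900 + 4.177×10^5)/2 = 2.508×10^5 km.
On the circular orbit at r = 4.177×10^5 km, v_c = √(μ/r) = 3.7248 km/s.
Vis-viva on the transfer ellipse at r = 4.177×10^5 km gives v_t = √[μ(2/r − 1/a_t)] = 2.1544 km/s.
Δv₂ = |v_t − v_c| = |2.1544 − 3.7248| = 1.570 km/s.

Δv₂ = 1.570 km/s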